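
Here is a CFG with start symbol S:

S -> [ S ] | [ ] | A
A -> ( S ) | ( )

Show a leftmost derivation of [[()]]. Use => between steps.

S => [S] => [[S]] => [[A]] => [[()]]

S => [S]   [S -> [ S ]]
[S] => [[S]]   [S -> [ S ]]
[[S]] => [[A]]   [S -> A]
[[A]] => [[()]]   [A -> ( )]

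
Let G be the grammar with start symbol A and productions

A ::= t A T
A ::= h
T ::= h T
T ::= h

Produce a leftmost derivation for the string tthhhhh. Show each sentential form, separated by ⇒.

A⇒tAT⇒ttATT⇒tthTT⇒tthhT⇒tthhhT⇒tthhhhT⇒tthhhhh

A ⇒ tAT   [A ::= t A T]
tAT ⇒ ttATT   [A ::= t A T]
ttATT ⇒ tthTT   [A ::= h]
tthTT ⇒ tthhT   [T ::= h]
tthhT ⇒ tthhhT   [T ::= h T]
tthhhT ⇒ tthhhhT   [T ::= h T]
tthhhhT ⇒ tthhhhh   [T ::= h]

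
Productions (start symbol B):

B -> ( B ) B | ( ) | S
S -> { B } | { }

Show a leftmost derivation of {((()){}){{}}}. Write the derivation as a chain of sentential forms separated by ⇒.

B ⇒ S   [B -> S]
S ⇒ {B}   [S -> { B }]
{B} ⇒ {(B)B}   [B -> ( B ) B]
{(B)B} ⇒ {((B)B)B}   [B -> ( B ) B]
{((B)B)B} ⇒ {((())B)B}   [B -> ( )]
{((())B)B} ⇒ {((())S)B}   [B -> S]
{((())S)B} ⇒ {((()){})B}   [S -> { }]
{((()){})B} ⇒ {((()){})S}   [B -> S]
{((()){})S} ⇒ {((()){}){B}}   [S -> { B }]
{((()){}){B}} ⇒ {((()){}){S}}   [B -> S]
{((()){}){S}} ⇒ {((()){}){{}}}   [S -> { }]

B ⇒ S ⇒ {B} ⇒ {(B)B} ⇒ {((B)B)B} ⇒ {((())B)B} ⇒ {((())S)B} ⇒ {((()){})B} ⇒ {((()){})S} ⇒ {((()){}){B}} ⇒ {((()){}){S}} ⇒ {((()){}){{}}}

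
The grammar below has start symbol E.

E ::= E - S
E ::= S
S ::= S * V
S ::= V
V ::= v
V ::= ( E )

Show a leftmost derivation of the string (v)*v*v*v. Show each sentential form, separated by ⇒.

E ⇒ S   [E ::= S]
S ⇒ S*V   [S ::= S * V]
S*V ⇒ S*V*V   [S ::= S * V]
S*V*V ⇒ S*V*V*V   [S ::= S * V]
S*V*V*V ⇒ V*V*V*V   [S ::= V]
V*V*V*V ⇒ (E)*V*V*V   [V ::= ( E )]
(E)*V*V*V ⇒ (S)*V*V*V   [E ::= S]
(S)*V*V*V ⇒ (V)*V*V*V   [S ::= V]
(V)*V*V*V ⇒ (v)*V*V*V   [V ::= v]
(v)*V*V*V ⇒ (v)*v*V*V   [V ::= v]
(v)*v*V*V ⇒ (v)*v*v*V   [V ::= v]
(v)*v*v*V ⇒ (v)*v*v*v   [V ::= v]

E⇒S⇒S*V⇒S*V*V⇒S*V*V*V⇒V*V*V*V⇒(E)*V*V*V⇒(S)*V*V*V⇒(V)*V*V*V⇒(v)*V*V*V⇒(v)*v*V*V⇒(v)*v*v*V⇒(v)*v*v*v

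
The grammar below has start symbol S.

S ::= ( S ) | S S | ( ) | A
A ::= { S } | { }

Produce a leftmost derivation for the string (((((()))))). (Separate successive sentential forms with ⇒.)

S ⇒ (S) ⇒ ((S)) ⇒ (((S))) ⇒ ((((S)))) ⇒ (((((S))))) ⇒ (((((())))))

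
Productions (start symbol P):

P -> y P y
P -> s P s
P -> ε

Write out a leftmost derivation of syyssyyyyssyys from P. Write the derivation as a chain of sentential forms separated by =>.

P => sPs => syPys => syyPyys => syysPsyys => syyssPssyys => syyssyPyssyys => syyssyyPyyssyys => syyssyyyyssyys

P => sPs   [P -> s P s]
sPs => syPys   [P -> y P y]
syPys => syyPyys   [P -> y P y]
syyPyys => syysPsyys   [P -> s P s]
syysPsyys => syyssPssyys   [P -> s P s]
syyssPssyys => syyssyPyssyys   [P -> y P y]
syyssyPyssyys => syyssyyPyyssyys   [P -> y P y]
syyssyyPyyssyys => syyssyyyyssyys   [P -> ε]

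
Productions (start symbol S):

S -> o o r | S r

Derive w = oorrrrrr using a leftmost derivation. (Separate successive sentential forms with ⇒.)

S⇒Sr⇒Srr⇒Srrr⇒Srrrr⇒Srrrrr⇒oorrrrrr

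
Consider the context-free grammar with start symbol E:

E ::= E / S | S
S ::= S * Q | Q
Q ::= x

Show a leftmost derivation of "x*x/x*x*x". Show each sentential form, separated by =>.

E=>E/S=>S/S=>S*Q/S=>Q*Q/S=>x*Q/S=>x*x/S=>x*x/S*Q=>x*x/S*Q*Q=>x*x/Q*Q*Q=>x*x/x*Q*Q=>x*x/x*x*Q=>x*x/x*x*x

E => E/S   [E ::= E / S]
E/S => S/S   [E ::= S]
S/S => S*Q/S   [S ::= S * Q]
S*Q/S => Q*Q/S   [S ::= Q]
Q*Q/S => x*Q/S   [Q ::= x]
x*Q/S => x*x/S   [Q ::= x]
x*x/S => x*x/S*Q   [S ::= S * Q]
x*x/S*Q => x*x/S*Q*Q   [S ::= S * Q]
x*x/S*Q*Q => x*x/Q*Q*Q   [S ::= Q]
x*x/Q*Q*Q => x*x/x*Q*Q   [Q ::= x]
x*x/x*Q*Q => x*x/x*x*Q   [Q ::= x]
x*x/x*x*Q => x*x/x*x*x   [Q ::= x]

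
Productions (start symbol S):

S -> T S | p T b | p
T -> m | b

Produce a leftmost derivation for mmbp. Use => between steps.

S=>TS=>mS=>mTS=>mmS=>mmTS=>mmbS=>mmbp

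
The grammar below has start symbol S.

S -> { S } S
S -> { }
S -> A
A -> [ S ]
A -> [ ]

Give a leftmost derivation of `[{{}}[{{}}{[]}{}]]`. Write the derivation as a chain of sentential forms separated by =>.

S=>A=>[S]=>[{S}S]=>[{{}}S]=>[{{}}A]=>[{{}}[S]]=>[{{}}[{S}S]]=>[{{}}[{{}}S]]=>[{{}}[{{}}{S}S]]=>[{{}}[{{}}{A}S]]=>[{{}}[{{}}{[]}S]]=>[{{}}[{{}}{[]}{}]]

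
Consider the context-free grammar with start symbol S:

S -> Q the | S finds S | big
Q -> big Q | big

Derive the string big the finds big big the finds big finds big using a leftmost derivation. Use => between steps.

S => S finds S => S finds S finds S => Q the finds S finds S => big the finds S finds S => big the finds S finds S finds S => big the finds Q the finds S finds S => big the finds big Q the finds S finds S => big the finds big big the finds S finds S => big the finds big big the finds big finds S => big the finds big big the finds big finds big

S => S finds S   [S -> S finds S]
S finds S => S finds S finds S   [S -> S finds S]
S finds S finds S => Q the finds S finds S   [S -> Q the]
Q the finds S finds S => big the finds S finds S   [Q -> big]
big the finds S finds S => big the finds S finds S finds S   [S -> S finds S]
big the finds S finds S finds S => big the finds Q the finds S finds S   [S -> Q the]
big the finds Q the finds S finds S => big the finds big Q the finds S finds S   [Q -> big Q]
big the finds big Q the finds S finds S => big the finds big big the finds S finds S   [Q -> big]
big the finds big big the finds S finds S => big the finds big big the finds big finds S   [S -> big]
big the finds big big the finds big finds S => big the finds big big the finds big finds big   [S -> big]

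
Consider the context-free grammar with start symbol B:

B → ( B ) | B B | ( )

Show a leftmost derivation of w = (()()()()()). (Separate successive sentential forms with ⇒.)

B ⇒ (B) ⇒ (BB) ⇒ (()B) ⇒ (()BB) ⇒ (()()B) ⇒ (()()BB) ⇒ (()()BBB) ⇒ (()()()BB) ⇒ (()()()()B) ⇒ (()()()()())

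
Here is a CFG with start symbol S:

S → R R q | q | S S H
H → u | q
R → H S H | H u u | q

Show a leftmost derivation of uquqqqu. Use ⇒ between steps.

S⇒SSH⇒RRqSH⇒HSHRqSH⇒uSHRqSH⇒uqHRqSH⇒uquRqSH⇒uquqqSH⇒uquqqqH⇒uquqqqu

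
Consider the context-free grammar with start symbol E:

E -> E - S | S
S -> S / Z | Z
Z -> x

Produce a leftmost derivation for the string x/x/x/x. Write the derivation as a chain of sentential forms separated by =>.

E=>S=>S/Z=>S/Z/Z=>S/Z/Z/Z=>Z/Z/Z/Z=>x/Z/Z/Z=>x/x/Z/Z=>x/x/x/Z=>x/x/x/x

E => S   [E -> S]
S => S/Z   [S -> S / Z]
S/Z => S/Z/Z   [S -> S / Z]
S/Z/Z => S/Z/Z/Z   [S -> S / Z]
S/Z/Z/Z => Z/Z/Z/Z   [S -> Z]
Z/Z/Z/Z => x/Z/Z/Z   [Z -> x]
x/Z/Z/Z => x/x/Z/Z   [Z -> x]
x/x/Z/Z => x/x/x/Z   [Z -> x]
x/x/x/Z => x/x/x/x   [Z -> x]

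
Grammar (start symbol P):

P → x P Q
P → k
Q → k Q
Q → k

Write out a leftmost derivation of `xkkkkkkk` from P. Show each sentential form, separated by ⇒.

P ⇒ xPQ ⇒ xkQ ⇒ xkkQ ⇒ xkkkQ ⇒ xkkkkQ ⇒ xkkkkkQ ⇒ xkkkkkkQ ⇒ xkkkkkkk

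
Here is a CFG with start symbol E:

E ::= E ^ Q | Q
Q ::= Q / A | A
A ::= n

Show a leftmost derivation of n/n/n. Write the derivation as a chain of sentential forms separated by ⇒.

E ⇒ Q ⇒ Q/A ⇒ Q/A/A ⇒ A/A/A ⇒ n/A/A ⇒ n/n/A ⇒ n/n/n

E ⇒ Q   [E ::= Q]
Q ⇒ Q/A   [Q ::= Q / A]
Q/A ⇒ Q/A/A   [Q ::= Q / A]
Q/A/A ⇒ A/A/A   [Q ::= A]
A/A/A ⇒ n/A/A   [A ::= n]
n/A/A ⇒ n/n/A   [A ::= n]
n/n/A ⇒ n/n/n   [A ::= n]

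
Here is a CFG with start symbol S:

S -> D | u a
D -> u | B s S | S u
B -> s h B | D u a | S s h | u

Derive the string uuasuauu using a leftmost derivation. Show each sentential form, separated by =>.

S => D => Su => Du => Suu => Duu => BsSuu => DuasSuu => uuasSuu => uuasuauu

S => D   [S -> D]
D => Su   [D -> S u]
Su => Du   [S -> D]
Du => Suu   [D -> S u]
Suu => Duu   [S -> D]
Duu => BsSuu   [D -> B s S]
BsSuu => DuasSuu   [B -> D u a]
DuasSuu => uuasSuu   [D -> u]
uuasSuu => uuasuauu   [S -> u a]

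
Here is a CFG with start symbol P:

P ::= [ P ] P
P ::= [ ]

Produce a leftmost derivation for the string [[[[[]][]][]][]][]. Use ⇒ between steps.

P ⇒ [P]P ⇒ [[P]P]P ⇒ [[[P]P]P]P ⇒ [[[[P]P]P]P]P ⇒ [[[[[]]P]P]P]P ⇒ [[[[[]][]]P]P]P ⇒ [[[[[]][]][]]P]P ⇒ [[[[[]][]][]][]]P ⇒ [[[[[]][]][]][]][]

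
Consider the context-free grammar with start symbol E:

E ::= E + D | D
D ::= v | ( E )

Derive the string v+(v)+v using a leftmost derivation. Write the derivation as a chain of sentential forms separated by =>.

E => E+D => E+D+D => D+D+D => v+D+D => v+(E)+D => v+(D)+D => v+(v)+D => v+(v)+v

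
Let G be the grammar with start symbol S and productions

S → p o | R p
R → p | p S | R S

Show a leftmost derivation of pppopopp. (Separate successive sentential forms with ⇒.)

S ⇒ Rp ⇒ pSp ⇒ pRpp ⇒ pRSpp ⇒ ppSSpp ⇒ pppoSpp ⇒ pppopopp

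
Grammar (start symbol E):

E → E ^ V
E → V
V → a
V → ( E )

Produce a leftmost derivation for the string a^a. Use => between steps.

E => E^V   [E → E ^ V]
E^V => V^V   [E → V]
V^V => a^V   [V → a]
a^V => a^a   [V → a]

E => E^V => V^V => a^V => a^a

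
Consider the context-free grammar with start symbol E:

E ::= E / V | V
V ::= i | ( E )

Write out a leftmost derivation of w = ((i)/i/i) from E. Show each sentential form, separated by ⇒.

E ⇒ V   [E ::= V]
V ⇒ (E)   [V ::= ( E )]
(E) ⇒ (E/V)   [E ::= E / V]
(E/V) ⇒ (E/V/V)   [E ::= E / V]
(E/V/V) ⇒ (V/V/V)   [E ::= V]
(V/V/V) ⇒ ((E)/V/V)   [V ::= ( E )]
((E)/V/V) ⇒ ((V)/V/V)   [E ::= V]
((V)/V/V) ⇒ ((i)/V/V)   [V ::= i]
((i)/V/V) ⇒ ((i)/i/V)   [V ::= i]
((i)/i/V) ⇒ ((i)/i/i)   [V ::= i]

E ⇒ V ⇒ (E) ⇒ (E/V) ⇒ (E/V/V) ⇒ (V/V/V) ⇒ ((E)/V/V) ⇒ ((V)/V/V) ⇒ ((i)/V/V) ⇒ ((i)/i/V) ⇒ ((i)/i/i)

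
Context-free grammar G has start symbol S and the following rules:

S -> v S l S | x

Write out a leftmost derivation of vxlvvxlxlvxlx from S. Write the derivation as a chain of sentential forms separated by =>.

S => vSlS   [S -> v S l S]
vSlS => vxlS   [S -> x]
vxlS => vxlvSlS   [S -> v S l S]
vxlvSlS => vxlvvSlSlS   [S -> v S l S]
vxlvvSlSlS => vxlvvxlSlS   [S -> x]
vxlvvxlSlS => vxlvvxlxlS   [S -> x]
vxlvvxlxlS => vxlvvxlxlvSlS   [S -> v S l S]
vxlvvxlxlvSlS => vxlvvxlxlvxlS   [S -> x]
vxlvvxlxlvxlS => vxlvvxlxlvxlx   [S -> x]

S=>vSlS=>vxlS=>vxlvSlS=>vxlvvSlSlS=>vxlvvxlSlS=>vxlvvxlxlS=>vxlvvxlxlvSlS=>vxlvvxlxlvxlS=>vxlvvxlxlvxlx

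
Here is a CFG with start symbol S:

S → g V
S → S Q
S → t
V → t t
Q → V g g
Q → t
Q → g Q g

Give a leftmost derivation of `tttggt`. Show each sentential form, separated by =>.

S => SQ   [S → S Q]
SQ => SQQ   [S → S Q]
SQQ => tQQ   [S → t]
tQQ => tVggQ   [Q → V g g]
tVggQ => tttggQ   [V → t t]
tttggQ => tttggt   [Q → t]

S => SQ => SQQ => tQQ => tVggQ => tttggQ => tttggt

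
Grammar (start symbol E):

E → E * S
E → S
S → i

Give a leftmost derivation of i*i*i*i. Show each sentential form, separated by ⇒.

E ⇒ E*S ⇒ E*S*S ⇒ E*S*S*S ⇒ S*S*S*S ⇒ i*S*S*S ⇒ i*i*S*S ⇒ i*i*i*S ⇒ i*i*i*i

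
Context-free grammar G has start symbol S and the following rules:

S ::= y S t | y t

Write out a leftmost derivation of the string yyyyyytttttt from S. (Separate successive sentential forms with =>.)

S => ySt   [S ::= y S t]
ySt => yyStt   [S ::= y S t]
yyStt => yyySttt   [S ::= y S t]
yyySttt => yyyyStttt   [S ::= y S t]
yyyyStttt => yyyyySttttt   [S ::= y S t]
yyyyySttttt => yyyyyytttttt   [S ::= y t]

S => ySt => yyStt => yyySttt => yyyyStttt => yyyyySttttt => yyyyyytttttt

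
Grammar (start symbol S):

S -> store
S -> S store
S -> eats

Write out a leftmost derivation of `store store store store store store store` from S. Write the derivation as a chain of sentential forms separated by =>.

S => S store   [S -> S store]
S store => S store store   [S -> S store]
S store store => S store store store   [S -> S store]
S store store store => S store store store store   [S -> S store]
S store store store store => S store store store store store   [S -> S store]
S store store store store store => S store store store store store store   [S -> S store]
S store store store store store store => store store store store store store store   [S -> store]

S => S store => S store store => S store store store => S store store store store => S store store store store store => S store store store store store store => store store store store store store store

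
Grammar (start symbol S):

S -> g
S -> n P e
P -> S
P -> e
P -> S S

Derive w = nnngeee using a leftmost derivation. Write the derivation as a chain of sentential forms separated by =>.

S => nPe => nSe => nnPee => nnSee => nnnPeee => nnnSeee => nnngeee

S => nPe   [S -> n P e]
nPe => nSe   [P -> S]
nSe => nnPee   [S -> n P e]
nnPee => nnSee   [P -> S]
nnSee => nnnPeee   [S -> n P e]
nnnPeee => nnnSeee   [P -> S]
nnnSeee => nnngeee   [S -> g]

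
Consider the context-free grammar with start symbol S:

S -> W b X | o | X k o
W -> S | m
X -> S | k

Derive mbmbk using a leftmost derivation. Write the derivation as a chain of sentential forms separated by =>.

S => WbX   [S -> W b X]
WbX => mbX   [W -> m]
mbX => mbS   [X -> S]
mbS => mbWbX   [S -> W b X]
mbWbX => mbmbX   [W -> m]
mbmbX => mbmbk   [X -> k]

S=>WbX=>mbX=>mbS=>mbWbX=>mbmbX=>mbmbk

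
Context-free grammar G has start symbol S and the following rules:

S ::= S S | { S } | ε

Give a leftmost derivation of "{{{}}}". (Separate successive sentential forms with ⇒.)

S ⇒ {S} ⇒ {SS} ⇒ {{S}S} ⇒ {{SS}S} ⇒ {{SSS}S} ⇒ {{SSSS}S} ⇒ {{SSSSS}S} ⇒ {{{S}SSSS}S} ⇒ {{{}SSSS}S} ⇒ {{{}SSS}S} ⇒ {{{}SS}S} ⇒ {{{}S}S} ⇒ {{{}}S} ⇒ {{{}}}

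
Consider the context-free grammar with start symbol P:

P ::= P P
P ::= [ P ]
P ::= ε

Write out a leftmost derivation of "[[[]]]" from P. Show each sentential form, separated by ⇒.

P ⇒ [P] ⇒ [PP] ⇒ [PPP] ⇒ [[P]PP] ⇒ [[PP]PP] ⇒ [[PPP]PP] ⇒ [[[P]PP]PP] ⇒ [[[]PP]PP] ⇒ [[[]P]PP] ⇒ [[[]]PP] ⇒ [[[]]P] ⇒ [[[]]]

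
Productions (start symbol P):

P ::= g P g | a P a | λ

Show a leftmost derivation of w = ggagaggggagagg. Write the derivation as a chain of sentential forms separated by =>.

P => gPg   [P ::= g P g]
gPg => ggPgg   [P ::= g P g]
ggPgg => ggaPagg   [P ::= a P a]
ggaPagg => ggagPgagg   [P ::= g P g]
ggagPgagg => ggagaPagagg   [P ::= a P a]
ggagaPagagg => ggagagPgagagg   [P ::= g P g]
ggagagPgagagg => ggagaggPggagagg   [P ::= g P g]
ggagaggPggagagg => ggagaggggagagg   [P ::= λ]

P => gPg => ggPgg => ggaPagg => ggagPgagg => ggagaPagagg => ggagagPgagagg => ggagaggPggagagg => ggagaggggagagg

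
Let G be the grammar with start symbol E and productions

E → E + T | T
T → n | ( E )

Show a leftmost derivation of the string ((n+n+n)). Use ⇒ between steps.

E ⇒ T   [E → T]
T ⇒ (E)   [T → ( E )]
(E) ⇒ (T)   [E → T]
(T) ⇒ ((E))   [T → ( E )]
((E)) ⇒ ((E+T))   [E → E + T]
((E+T)) ⇒ ((E+T+T))   [E → E + T]
((E+T+T)) ⇒ ((T+T+T))   [E → T]
((T+T+T)) ⇒ ((n+T+T))   [T → n]
((n+T+T)) ⇒ ((n+n+T))   [T → n]
((n+n+T)) ⇒ ((n+n+n))   [T → n]

E ⇒ T ⇒ (E) ⇒ (T) ⇒ ((E)) ⇒ ((E+T)) ⇒ ((E+T+T)) ⇒ ((T+T+T)) ⇒ ((n+T+T)) ⇒ ((n+n+T)) ⇒ ((n+n+n))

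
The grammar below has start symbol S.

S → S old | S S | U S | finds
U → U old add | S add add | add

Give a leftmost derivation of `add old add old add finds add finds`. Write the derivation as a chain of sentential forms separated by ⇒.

S ⇒ U S ⇒ U old add S ⇒ U old add old add S ⇒ add old add old add S ⇒ add old add old add S S ⇒ add old add old add finds S ⇒ add old add old add finds U S ⇒ add old add old add finds add S ⇒ add old add old add finds add finds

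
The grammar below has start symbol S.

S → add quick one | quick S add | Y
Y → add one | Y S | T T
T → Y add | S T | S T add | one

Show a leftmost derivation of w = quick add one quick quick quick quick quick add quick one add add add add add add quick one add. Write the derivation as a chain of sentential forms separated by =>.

S => quick S add   [S → quick S add]
quick S add => quick Y add   [S → Y]
quick Y add => quick Y S add   [Y → Y S]
quick Y S add => quick Y S S add   [Y → Y S]
quick Y S S add => quick add one S S add   [Y → add one]
quick add one S S add => quick add one quick S add S add   [S → quick S add]
quick add one quick S add S add => quick add one quick quick S add add S add   [S → quick S add]
quick add one quick quick S add add S add => quick add one quick quick quick S add add add S add   [S → quick S add]
quick add one quick quick quick S add add add S add => quick add one quick quick quick quick S add add add add S add   [S → quick S add]
quick add one quick quick quick quick S add add add add S add => quick add one quick quick quick quick quick S add add add add add S add   [S → quick S add]
quick add one quick quick quick quick quick S add add add add add S add => quick add one quick quick quick quick quick add quick one add add add add add S add   [S → add quick one]
quick add one quick quick quick quick quick add quick one add add add add add S add => quick add one quick quick quick quick quick add quick one add add add add add add quick one add   [S → add quick one]

S => quick S add => quick Y add => quick Y S add => quick Y S S add => quick add one S S add => quick add one quick S add S add => quick add one quick quick S add add S add => quick add one quick quick quick S add add add S add => quick add one quick quick quick quick S add add add add S add => quick add one quick quick quick quick quick S add add add add add S add => quick add one quick quick quick quick quick add quick one add add add add add S add => quick add one quick quick quick quick quick add quick one add add add add add add quick one add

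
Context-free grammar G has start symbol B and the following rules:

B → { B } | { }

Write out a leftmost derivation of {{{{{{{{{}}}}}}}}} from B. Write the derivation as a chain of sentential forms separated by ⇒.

B ⇒ {B} ⇒ {{B}} ⇒ {{{B}}} ⇒ {{{{B}}}} ⇒ {{{{{B}}}}} ⇒ {{{{{{B}}}}}} ⇒ {{{{{{{B}}}}}}} ⇒ {{{{{{{{B}}}}}}}} ⇒ {{{{{{{{{}}}}}}}}}

B ⇒ {B}   [B → { B }]
{B} ⇒ {{B}}   [B → { B }]
{{B}} ⇒ {{{B}}}   [B → { B }]
{{{B}}} ⇒ {{{{B}}}}   [B → { B }]
{{{{B}}}} ⇒ {{{{{B}}}}}   [B → { B }]
{{{{{B}}}}} ⇒ {{{{{{B}}}}}}   [B → { B }]
{{{{{{B}}}}}} ⇒ {{{{{{{B}}}}}}}   [B → { B }]
{{{{{{{B}}}}}}} ⇒ {{{{{{{{B}}}}}}}}   [B → { B }]
{{{{{{{{B}}}}}}}} ⇒ {{{{{{{{{}}}}}}}}}   [B → { }]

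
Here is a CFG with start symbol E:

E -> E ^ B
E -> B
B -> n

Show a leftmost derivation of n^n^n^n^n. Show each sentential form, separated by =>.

E => E^B => E^B^B => E^B^B^B => E^B^B^B^B => B^B^B^B^B => n^B^B^B^B => n^n^B^B^B => n^n^n^B^B => n^n^n^n^B => n^n^n^n^n

E => E^B   [E -> E ^ B]
E^B => E^B^B   [E -> E ^ B]
E^B^B => E^B^B^B   [E -> E ^ B]
E^B^B^B => E^B^B^B^B   [E -> E ^ B]
E^B^B^B^B => B^B^B^B^B   [E -> B]
B^B^B^B^B => n^B^B^B^B   [B -> n]
n^B^B^B^B => n^n^B^B^B   [B -> n]
n^n^B^B^B => n^n^n^B^B   [B -> n]
n^n^n^B^B => n^n^n^n^B   [B -> n]
n^n^n^n^B => n^n^n^n^n   [B -> n]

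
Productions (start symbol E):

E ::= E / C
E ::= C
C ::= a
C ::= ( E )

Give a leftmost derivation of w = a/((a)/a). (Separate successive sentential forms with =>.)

E => E/C => C/C => a/C => a/(E) => a/(E/C) => a/(C/C) => a/((E)/C) => a/((C)/C) => a/((a)/C) => a/((a)/a)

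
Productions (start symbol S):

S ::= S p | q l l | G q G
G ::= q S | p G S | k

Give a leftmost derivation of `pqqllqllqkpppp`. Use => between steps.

S => Sp => Spp => Sppp => Spppp => GqGpppp => pGSqGpppp => pqSSqGpppp => pqqllSqGpppp => pqqllqllqGpppp => pqqllqllqkpppp

S => Sp   [S ::= S p]
Sp => Spp   [S ::= S p]
Spp => Sppp   [S ::= S p]
Sppp => Spppp   [S ::= S p]
Spppp => GqGpppp   [S ::= G q G]
GqGpppp => pGSqGpppp   [G ::= p G S]
pGSqGpppp => pqSSqGpppp   [G ::= q S]
pqSSqGpppp => pqqllSqGpppp   [S ::= q l l]
pqqllSqGpppp => pqqllqllqGpppp   [S ::= q l l]
pqqllqllqGpppp => pqqllqllqkpppp   [G ::= k]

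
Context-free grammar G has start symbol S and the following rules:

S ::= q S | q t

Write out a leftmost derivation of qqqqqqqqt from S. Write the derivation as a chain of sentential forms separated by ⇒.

S ⇒ qS ⇒ qqS ⇒ qqqS ⇒ qqqqS ⇒ qqqqqS ⇒ qqqqqqS ⇒ qqqqqqqS ⇒ qqqqqqqqt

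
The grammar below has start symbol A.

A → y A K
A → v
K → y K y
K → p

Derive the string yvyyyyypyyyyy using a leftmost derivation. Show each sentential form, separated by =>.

A => yAK   [A → y A K]
yAK => yvK   [A → v]
yvK => yvyKy   [K → y K y]
yvyKy => yvyyKyy   [K → y K y]
yvyyKyy => yvyyyKyyy   [K → y K y]
yvyyyKyyy => yvyyyyKyyyy   [K → y K y]
yvyyyyKyyyy => yvyyyyyKyyyyy   [K → y K y]
yvyyyyyKyyyyy => yvyyyyypyyyyy   [K → p]

A=>yAK=>yvK=>yvyKy=>yvyyKyy=>yvyyyKyyy=>yvyyyyKyyyy=>yvyyyyyKyyyyy=>yvyyyyypyyyyy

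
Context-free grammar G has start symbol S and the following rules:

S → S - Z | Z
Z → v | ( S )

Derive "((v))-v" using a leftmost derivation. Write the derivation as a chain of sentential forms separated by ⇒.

S ⇒ S-Z ⇒ Z-Z ⇒ (S)-Z ⇒ (Z)-Z ⇒ ((S))-Z ⇒ ((Z))-Z ⇒ ((v))-Z ⇒ ((v))-v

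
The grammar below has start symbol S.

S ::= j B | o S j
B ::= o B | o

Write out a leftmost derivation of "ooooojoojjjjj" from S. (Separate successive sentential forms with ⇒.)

S ⇒ oSj   [S ::= o S j]
oSj ⇒ ooSjj   [S ::= o S j]
ooSjj ⇒ oooSjjj   [S ::= o S j]
oooSjjj ⇒ ooooSjjjj   [S ::= o S j]
ooooSjjjj ⇒ oooooSjjjjj   [S ::= o S j]
oooooSjjjjj ⇒ ooooojBjjjjj   [S ::= j B]
ooooojBjjjjj ⇒ ooooojoBjjjjj   [B ::= o B]
ooooojoBjjjjj ⇒ ooooojoojjjjj   [B ::= o]

S ⇒ oSj ⇒ ooSjj ⇒ oooSjjj ⇒ ooooSjjjj ⇒ oooooSjjjjj ⇒ ooooojBjjjjj ⇒ ooooojoBjjjjj ⇒ ooooojoojjjjj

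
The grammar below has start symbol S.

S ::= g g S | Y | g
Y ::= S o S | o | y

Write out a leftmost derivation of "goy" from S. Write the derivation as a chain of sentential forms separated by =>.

S => Y => SoS => goS => goY => goy

S => Y   [S ::= Y]
Y => SoS   [Y ::= S o S]
SoS => goS   [S ::= g]
goS => goY   [S ::= Y]
goY => goy   [Y ::= y]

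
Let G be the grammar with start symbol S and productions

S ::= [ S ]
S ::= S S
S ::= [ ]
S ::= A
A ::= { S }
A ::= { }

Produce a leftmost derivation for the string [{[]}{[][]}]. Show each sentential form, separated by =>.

S => [S]   [S ::= [ S ]]
[S] => [SS]   [S ::= S S]
[SS] => [AS]   [S ::= A]
[AS] => [{S}S]   [A ::= { S }]
[{S}S] => [{[]}S]   [S ::= [ ]]
[{[]}S] => [{[]}A]   [S ::= A]
[{[]}A] => [{[]}{S}]   [A ::= { S }]
[{[]}{S}] => [{[]}{SS}]   [S ::= S S]
[{[]}{SS}] => [{[]}{[]S}]   [S ::= [ ]]
[{[]}{[]S}] => [{[]}{[][]}]   [S ::= [ ]]

S=>[S]=>[SS]=>[AS]=>[{S}S]=>[{[]}S]=>[{[]}A]=>[{[]}{S}]=>[{[]}{SS}]=>[{[]}{[]S}]=>[{[]}{[][]}]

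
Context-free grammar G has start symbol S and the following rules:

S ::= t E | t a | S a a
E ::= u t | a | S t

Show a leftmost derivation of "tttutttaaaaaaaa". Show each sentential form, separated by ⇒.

S⇒Saa⇒Saaaa⇒Saaaaaa⇒Saaaaaaaa⇒tEaaaaaaaa⇒tStaaaaaaaa⇒ttEtaaaaaaaa⇒ttSttaaaaaaaa⇒tttEttaaaaaaaa⇒tttutttaaaaaaaa

S ⇒ Saa   [S ::= S a a]
Saa ⇒ Saaaa   [S ::= S a a]
Saaaa ⇒ Saaaaaa   [S ::= S a a]
Saaaaaa ⇒ Saaaaaaaa   [S ::= S a a]
Saaaaaaaa ⇒ tEaaaaaaaa   [S ::= t E]
tEaaaaaaaa ⇒ tStaaaaaaaa   [E ::= S t]
tStaaaaaaaa ⇒ ttEtaaaaaaaa   [S ::= t E]
ttEtaaaaaaaa ⇒ ttSttaaaaaaaa   [E ::= S t]
ttSttaaaaaaaa ⇒ tttEttaaaaaaaa   [S ::= t E]
tttEttaaaaaaaa ⇒ tttutttaaaaaaaa   [E ::= u t]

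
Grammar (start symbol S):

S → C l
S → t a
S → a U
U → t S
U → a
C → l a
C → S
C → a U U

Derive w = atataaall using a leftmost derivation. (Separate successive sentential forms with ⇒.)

S ⇒ Cl ⇒ Sl ⇒ Cll ⇒ aUUll ⇒ atSUll ⇒ ataUUll ⇒ atatSUll ⇒ atataUUll ⇒ atataaUll ⇒ atataaall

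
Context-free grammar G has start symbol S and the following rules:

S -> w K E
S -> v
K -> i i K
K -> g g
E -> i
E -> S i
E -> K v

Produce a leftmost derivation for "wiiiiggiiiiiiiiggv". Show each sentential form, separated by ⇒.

S ⇒ wKE   [S -> w K E]
wKE ⇒ wiiKE   [K -> i i K]
wiiKE ⇒ wiiiiKE   [K -> i i K]
wiiiiKE ⇒ wiiiiggE   [K -> g g]
wiiiiggE ⇒ wiiiiggKv   [E -> K v]
wiiiiggKv ⇒ wiiiiggiiKv   [K -> i i K]
wiiiiggiiKv ⇒ wiiiiggiiiiKv   [K -> i i K]
wiiiiggiiiiKv ⇒ wiiiiggiiiiiiKv   [K -> i i K]
wiiiiggiiiiiiKv ⇒ wiiiiggiiiiiiiiKv   [K -> i i K]
wiiiiggiiiiiiiiKv ⇒ wiiiiggiiiiiiiiggv   [K -> g g]

S⇒wKE⇒wiiKE⇒wiiiiKE⇒wiiiiggE⇒wiiiiggKv⇒wiiiiggiiKv⇒wiiiiggiiiiKv⇒wiiiiggiiiiiiKv⇒wiiiiggiiiiiiiiKv⇒wiiiiggiiiiiiiiggv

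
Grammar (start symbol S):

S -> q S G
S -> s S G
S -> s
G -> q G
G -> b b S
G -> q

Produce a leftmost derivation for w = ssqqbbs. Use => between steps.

S => sSG => ssG => ssqG => ssqqG => ssqqbbS => ssqqbbs

S => sSG   [S -> s S G]
sSG => ssG   [S -> s]
ssG => ssqG   [G -> q G]
ssqG => ssqqG   [G -> q G]
ssqqG => ssqqbbS   [G -> b b S]
ssqqbbS => ssqqbbs   [S -> s]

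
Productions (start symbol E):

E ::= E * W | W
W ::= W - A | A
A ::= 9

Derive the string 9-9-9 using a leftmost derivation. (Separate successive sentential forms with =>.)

E => W => W-A => W-A-A => A-A-A => 9-A-A => 9-9-A => 9-9-9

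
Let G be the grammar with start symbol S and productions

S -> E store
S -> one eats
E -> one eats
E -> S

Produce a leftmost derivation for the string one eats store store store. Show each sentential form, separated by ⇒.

S ⇒ E store   [S -> E store]
E store ⇒ S store   [E -> S]
S store ⇒ E store store   [S -> E store]
E store store ⇒ S store store   [E -> S]
S store store ⇒ E store store store   [S -> E store]
E store store store ⇒ one eats store store store   [E -> one eats]

S ⇒ E store ⇒ S store ⇒ E store store ⇒ S store store ⇒ E store store store ⇒ one eats store store store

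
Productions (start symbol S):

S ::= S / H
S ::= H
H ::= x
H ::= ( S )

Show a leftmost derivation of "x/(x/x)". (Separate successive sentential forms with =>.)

S => S/H   [S ::= S / H]
S/H => H/H   [S ::= H]
H/H => x/H   [H ::= x]
x/H => x/(S)   [H ::= ( S )]
x/(S) => x/(S/H)   [S ::= S / H]
x/(S/H) => x/(H/H)   [S ::= H]
x/(H/H) => x/(x/H)   [H ::= x]
x/(x/H) => x/(x/x)   [H ::= x]

S => S/H => H/H => x/H => x/(S) => x/(S/H) => x/(H/H) => x/(x/H) => x/(x/x)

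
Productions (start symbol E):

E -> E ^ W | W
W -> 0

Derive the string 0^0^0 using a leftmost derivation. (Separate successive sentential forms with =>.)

E => E^W   [E -> E ^ W]
E^W => E^W^W   [E -> E ^ W]
E^W^W => W^W^W   [E -> W]
W^W^W => 0^W^W   [W -> 0]
0^W^W => 0^0^W   [W -> 0]
0^0^W => 0^0^0   [W -> 0]

E=>E^W=>E^W^W=>W^W^W=>0^W^W=>0^0^W=>0^0^0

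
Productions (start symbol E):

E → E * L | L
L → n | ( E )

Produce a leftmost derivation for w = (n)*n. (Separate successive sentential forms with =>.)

E => E*L => L*L => (E)*L => (L)*L => (n)*L => (n)*n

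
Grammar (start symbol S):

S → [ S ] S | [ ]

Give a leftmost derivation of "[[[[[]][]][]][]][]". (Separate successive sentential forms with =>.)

S => [S]S => [[S]S]S => [[[S]S]S]S => [[[[S]S]S]S]S => [[[[[]]S]S]S]S => [[[[[]][]]S]S]S => [[[[[]][]][]]S]S => [[[[[]][]][]][]]S => [[[[[]][]][]][]][]

S => [S]S   [S → [ S ] S]
[S]S => [[S]S]S   [S → [ S ] S]
[[S]S]S => [[[S]S]S]S   [S → [ S ] S]
[[[S]S]S]S => [[[[S]S]S]S]S   [S → [ S ] S]
[[[[S]S]S]S]S => [[[[[]]S]S]S]S   [S → [ ]]
[[[[[]]S]S]S]S => [[[[[]][]]S]S]S   [S → [ ]]
[[[[[]][]]S]S]S => [[[[[]][]][]]S]S   [S → [ ]]
[[[[[]][]][]]S]S => [[[[[]][]][]][]]S   [S → [ ]]
[[[[[]][]][]][]]S => [[[[[]][]][]][]][]   [S → [ ]]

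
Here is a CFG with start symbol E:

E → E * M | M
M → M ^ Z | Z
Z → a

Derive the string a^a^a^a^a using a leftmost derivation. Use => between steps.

E => M   [E → M]
M => M^Z   [M → M ^ Z]
M^Z => M^Z^Z   [M → M ^ Z]
M^Z^Z => M^Z^Z^Z   [M → M ^ Z]
M^Z^Z^Z => M^Z^Z^Z^Z   [M → M ^ Z]
M^Z^Z^Z^Z => Z^Z^Z^Z^Z   [M → Z]
Z^Z^Z^Z^Z => a^Z^Z^Z^Z   [Z → a]
a^Z^Z^Z^Z => a^a^Z^Z^Z   [Z → a]
a^a^Z^Z^Z => a^a^a^Z^Z   [Z → a]
a^a^a^Z^Z => a^a^a^a^Z   [Z → a]
a^a^a^a^Z => a^a^a^a^a   [Z → a]

E => M => M^Z => M^Z^Z => M^Z^Z^Z => M^Z^Z^Z^Z => Z^Z^Z^Z^Z => a^Z^Z^Z^Z => a^a^Z^Z^Z => a^a^a^Z^Z => a^a^a^a^Z => a^a^a^a^a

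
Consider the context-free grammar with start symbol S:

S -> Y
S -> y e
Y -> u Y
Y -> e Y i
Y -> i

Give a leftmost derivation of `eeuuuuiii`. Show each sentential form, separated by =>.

S => Y   [S -> Y]
Y => eYi   [Y -> e Y i]
eYi => eeYii   [Y -> e Y i]
eeYii => eeuYii   [Y -> u Y]
eeuYii => eeuuYii   [Y -> u Y]
eeuuYii => eeuuuYii   [Y -> u Y]
eeuuuYii => eeuuuuYii   [Y -> u Y]
eeuuuuYii => eeuuuuiii   [Y -> i]

S=>Y=>eYi=>eeYii=>eeuYii=>eeuuYii=>eeuuuYii=>eeuuuuYii=>eeuuuuiii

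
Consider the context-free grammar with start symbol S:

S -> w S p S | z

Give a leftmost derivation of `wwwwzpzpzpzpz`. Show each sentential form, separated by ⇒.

S ⇒ wSpS ⇒ wwSpSpS ⇒ wwwSpSpSpS ⇒ wwwwSpSpSpSpS ⇒ wwwwzpSpSpSpS ⇒ wwwwzpzpSpSpS ⇒ wwwwzpzpzpSpS ⇒ wwwwzpzpzpzpS ⇒ wwwwzpzpzpzpz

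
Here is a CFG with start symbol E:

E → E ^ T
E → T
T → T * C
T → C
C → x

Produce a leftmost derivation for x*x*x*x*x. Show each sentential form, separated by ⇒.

E⇒T⇒T*C⇒T*C*C⇒T*C*C*C⇒T*C*C*C*C⇒C*C*C*C*C⇒x*C*C*C*C⇒x*x*C*C*C⇒x*x*x*C*C⇒x*x*x*x*C⇒x*x*x*x*x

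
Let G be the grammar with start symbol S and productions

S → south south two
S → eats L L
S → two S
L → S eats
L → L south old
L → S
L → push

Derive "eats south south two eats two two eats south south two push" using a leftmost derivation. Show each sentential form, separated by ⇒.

S ⇒ eats L L   [S → eats L L]
eats L L ⇒ eats S eats L   [L → S eats]
eats S eats L ⇒ eats south south two eats L   [S → south south two]
eats south south two eats L ⇒ eats south south two eats S   [L → S]
eats south south two eats S ⇒ eats south south two eats two S   [S → two S]
eats south south two eats two S ⇒ eats south south two eats two two S   [S → two S]
eats south south two eats two two S ⇒ eats south south two eats two two eats L L   [S → eats L L]
eats south south two eats two two eats L L ⇒ eats south south two eats two two eats S L   [L → S]
eats south south two eats two two eats S L ⇒ eats south south two eats two two eats south south two L   [S → south south two]
eats south south two eats two two eats south south two L ⇒ eats south south two eats two two eats south south two push   [L → push]

S ⇒ eats L L ⇒ eats S eats L ⇒ eats south south two eats L ⇒ eats south south two eats S ⇒ eats south south two eats two S ⇒ eats south south two eats two two S ⇒ eats south south two eats two two eats L L ⇒ eats south south two eats two two eats S L ⇒ eats south south two eats two two eats south south two L ⇒ eats south south two eats two two eats south south two push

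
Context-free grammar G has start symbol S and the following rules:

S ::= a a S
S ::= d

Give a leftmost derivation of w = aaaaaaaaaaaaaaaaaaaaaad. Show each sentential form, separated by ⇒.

S ⇒ aaS ⇒ aaaaS ⇒ aaaaaaS ⇒ aaaaaaaaS ⇒ aaaaaaaaaaS ⇒ aaaaaaaaaaaaS ⇒ aaaaaaaaaaaaaaS ⇒ aaaaaaaaaaaaaaaaS ⇒ aaaaaaaaaaaaaaaaaaS ⇒ aaaaaaaaaaaaaaaaaaaaS ⇒ aaaaaaaaaaaaaaaaaaaaaaS ⇒ aaaaaaaaaaaaaaaaaaaaaad

S ⇒ aaS   [S ::= a a S]
aaS ⇒ aaaaS   [S ::= a a S]
aaaaS ⇒ aaaaaaS   [S ::= a a S]
aaaaaaS ⇒ aaaaaaaaS   [S ::= a a S]
aaaaaaaaS ⇒ aaaaaaaaaaS   [S ::= a a S]
aaaaaaaaaaS ⇒ aaaaaaaaaaaaS   [S ::= a a S]
aaaaaaaaaaaaS ⇒ aaaaaaaaaaaaaaS   [S ::= a a S]
aaaaaaaaaaaaaaS ⇒ aaaaaaaaaaaaaaaaS   [S ::= a a S]
aaaaaaaaaaaaaaaaS ⇒ aaaaaaaaaaaaaaaaaaS   [S ::= a a S]
aaaaaaaaaaaaaaaaaaS ⇒ aaaaaaaaaaaaaaaaaaaaS   [S ::= a a S]
aaaaaaaaaaaaaaaaaaaaS ⇒ aaaaaaaaaaaaaaaaaaaaaaS   [S ::= a a S]
aaaaaaaaaaaaaaaaaaaaaaS ⇒ aaaaaaaaaaaaaaaaaaaaaad   [S ::= d]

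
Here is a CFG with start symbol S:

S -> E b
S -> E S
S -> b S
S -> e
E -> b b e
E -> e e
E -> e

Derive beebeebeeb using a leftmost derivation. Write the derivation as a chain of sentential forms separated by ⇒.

S ⇒ bS   [S -> b S]
bS ⇒ bES   [S -> E S]
bES ⇒ beeS   [E -> e e]
beeS ⇒ beebS   [S -> b S]
beebS ⇒ beebES   [S -> E S]
beebES ⇒ beebeeS   [E -> e e]
beebeeS ⇒ beebeebS   [S -> b S]
beebeebS ⇒ beebeebEb   [S -> E b]
beebeebEb ⇒ beebeebeeb   [E -> e e]

S ⇒ bS ⇒ bES ⇒ beeS ⇒ beebS ⇒ beebES ⇒ beebeeS ⇒ beebeebS ⇒ beebeebEb ⇒ beebeebeeb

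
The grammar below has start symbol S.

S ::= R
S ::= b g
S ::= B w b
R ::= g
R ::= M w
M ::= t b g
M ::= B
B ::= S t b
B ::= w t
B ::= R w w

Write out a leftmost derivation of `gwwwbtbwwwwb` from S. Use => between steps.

S=>Bwb=>Rwwwb=>Mwwwwb=>Bwwwwb=>Stbwwwwb=>Bwbtbwwwwb=>Rwwwbtbwwwwb=>gwwwbtbwwwwb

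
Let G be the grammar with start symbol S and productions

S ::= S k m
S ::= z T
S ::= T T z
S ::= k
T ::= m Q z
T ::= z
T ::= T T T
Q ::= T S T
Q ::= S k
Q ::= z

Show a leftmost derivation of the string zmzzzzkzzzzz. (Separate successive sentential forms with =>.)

S => zT   [S ::= z T]
zT => zTTT   [T ::= T T T]
zTTT => zTTTTT   [T ::= T T T]
zTTTTT => zmQzTTTT   [T ::= m Q z]
zmQzTTTT => zmSkzTTTT   [Q ::= S k]
zmSkzTTTT => zmzTkzTTTT   [S ::= z T]
zmzTkzTTTT => zmzTTTkzTTTT   [T ::= T T T]
zmzTTTkzTTTT => zmzzTTkzTTTT   [T ::= z]
zmzzTTkzTTTT => zmzzzTkzTTTT   [T ::= z]
zmzzzTkzTTTT => zmzzzzkzTTTT   [T ::= z]
zmzzzzkzTTTT => zmzzzzkzzTTT   [T ::= z]
zmzzzzkzzTTT => zmzzzzkzzzTT   [T ::= z]
zmzzzzkzzzTT => zmzzzzkzzzzT   [T ::= z]
zmzzzzkzzzzT => zmzzzzkzzzzz   [T ::= z]

S => zT => zTTT => zTTTTT => zmQzTTTT => zmSkzTTTT => zmzTkzTTTT => zmzTTTkzTTTT => zmzzTTkzTTTT => zmzzzTkzTTTT => zmzzzzkzTTTT => zmzzzzkzzTTT => zmzzzzkzzzTT => zmzzzzkzzzzT => zmzzzzkzzzzz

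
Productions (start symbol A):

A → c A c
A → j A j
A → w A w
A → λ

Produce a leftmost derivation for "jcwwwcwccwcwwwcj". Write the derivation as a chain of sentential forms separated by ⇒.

A ⇒ jAj ⇒ jcAcj ⇒ jcwAwcj ⇒ jcwwAwwcj ⇒ jcwwwAwwwcj ⇒ jcwwwcAcwwwcj ⇒ jcwwwcwAwcwwwcj ⇒ jcwwwcwcAcwcwwwcj ⇒ jcwwwcwccwcwwwcj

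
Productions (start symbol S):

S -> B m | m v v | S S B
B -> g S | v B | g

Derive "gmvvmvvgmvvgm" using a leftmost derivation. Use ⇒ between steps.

S ⇒ Bm   [S -> B m]
Bm ⇒ gSm   [B -> g S]
gSm ⇒ gSSBm   [S -> S S B]
gSSBm ⇒ gSSBSBm   [S -> S S B]
gSSBSBm ⇒ gmvvSBSBm   [S -> m v v]
gmvvSBSBm ⇒ gmvvmvvBSBm   [S -> m v v]
gmvvmvvBSBm ⇒ gmvvmvvgSBm   [B -> g]
gmvvmvvgSBm ⇒ gmvvmvvgmvvBm   [S -> m v v]
gmvvmvvgmvvBm ⇒ gmvvmvvgmvvgm   [B -> g]

S ⇒ Bm ⇒ gSm ⇒ gSSBm ⇒ gSSBSBm ⇒ gmvvSBSBm ⇒ gmvvmvvBSBm ⇒ gmvvmvvgSBm ⇒ gmvvmvvgmvvBm ⇒ gmvvmvvgmvvgm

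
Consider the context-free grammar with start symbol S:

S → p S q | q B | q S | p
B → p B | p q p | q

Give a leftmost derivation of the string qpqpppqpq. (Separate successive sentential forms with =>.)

S=>qS=>qpSq=>qpqBq=>qpqpBq=>qpqppBq=>qpqpppqpq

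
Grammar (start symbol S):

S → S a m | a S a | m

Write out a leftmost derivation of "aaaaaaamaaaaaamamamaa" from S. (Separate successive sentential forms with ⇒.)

S ⇒ aSa ⇒ aaSaa ⇒ aaSamaa ⇒ aaSamamaa ⇒ aaSamamamaa ⇒ aaaSaamamamaa ⇒ aaaaSaaamamamaa ⇒ aaaaaSaaaamamamaa ⇒ aaaaaaSaaaaamamamaa ⇒ aaaaaaaSaaaaaamamamaa ⇒ aaaaaaamaaaaaamamamaa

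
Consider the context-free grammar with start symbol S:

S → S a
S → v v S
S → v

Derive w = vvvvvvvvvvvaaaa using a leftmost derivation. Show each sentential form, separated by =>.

S => vvS => vvSa => vvSaa => vvvvSaa => vvvvvvSaa => vvvvvvvvSaa => vvvvvvvvSaaa => vvvvvvvvvvSaaa => vvvvvvvvvvSaaaa => vvvvvvvvvvvaaaa

S => vvS   [S → v v S]
vvS => vvSa   [S → S a]
vvSa => vvSaa   [S → S a]
vvSaa => vvvvSaa   [S → v v S]
vvvvSaa => vvvvvvSaa   [S → v v S]
vvvvvvSaa => vvvvvvvvSaa   [S → v v S]
vvvvvvvvSaa => vvvvvvvvSaaa   [S → S a]
vvvvvvvvSaaa => vvvvvvvvvvSaaa   [S → v v S]
vvvvvvvvvvSaaa => vvvvvvvvvvSaaaa   [S → S a]
vvvvvvvvvvSaaaa => vvvvvvvvvvvaaaa   [S → v]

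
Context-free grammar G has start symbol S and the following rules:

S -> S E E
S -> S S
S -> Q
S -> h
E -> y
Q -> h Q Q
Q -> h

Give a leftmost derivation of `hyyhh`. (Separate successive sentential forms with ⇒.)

S ⇒ SS ⇒ SSS ⇒ SEESS ⇒ QEESS ⇒ hEESS ⇒ hyESS ⇒ hyySS ⇒ hyyhS ⇒ hyyhh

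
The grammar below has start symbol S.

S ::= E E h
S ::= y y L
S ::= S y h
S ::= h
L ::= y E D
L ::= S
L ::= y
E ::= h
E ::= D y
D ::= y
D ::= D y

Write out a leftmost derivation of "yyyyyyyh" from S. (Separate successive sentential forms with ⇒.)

S⇒EEh⇒DyEh⇒DyyEh⇒DyyyEh⇒DyyyyEh⇒yyyyyEh⇒yyyyyDyh⇒yyyyyyyh

S ⇒ EEh   [S ::= E E h]
EEh ⇒ DyEh   [E ::= D y]
DyEh ⇒ DyyEh   [D ::= D y]
DyyEh ⇒ DyyyEh   [D ::= D y]
DyyyEh ⇒ DyyyyEh   [D ::= D y]
DyyyyEh ⇒ yyyyyEh   [D ::= y]
yyyyyEh ⇒ yyyyyDyh   [E ::= D y]
yyyyyDyh ⇒ yyyyyyyh   [D ::= y]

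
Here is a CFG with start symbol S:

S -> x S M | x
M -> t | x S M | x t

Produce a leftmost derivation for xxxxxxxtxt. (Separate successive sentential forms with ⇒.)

S ⇒ xSM   [S -> x S M]
xSM ⇒ xxSMM   [S -> x S M]
xxSMM ⇒ xxxMM   [S -> x]
xxxMM ⇒ xxxxSMM   [M -> x S M]
xxxxSMM ⇒ xxxxxMM   [S -> x]
xxxxxMM ⇒ xxxxxxSMM   [M -> x S M]
xxxxxxSMM ⇒ xxxxxxxMM   [S -> x]
xxxxxxxMM ⇒ xxxxxxxtM   [M -> t]
xxxxxxxtM ⇒ xxxxxxxtxt   [M -> x t]

S ⇒ xSM ⇒ xxSMM ⇒ xxxMM ⇒ xxxxSMM ⇒ xxxxxMM ⇒ xxxxxxSMM ⇒ xxxxxxxMM ⇒ xxxxxxxtM ⇒ xxxxxxxtxt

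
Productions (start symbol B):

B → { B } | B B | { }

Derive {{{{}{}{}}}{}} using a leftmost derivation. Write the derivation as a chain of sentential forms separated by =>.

B=>{B}=>{BB}=>{{B}B}=>{{{B}}B}=>{{{BB}}B}=>{{{BBB}}B}=>{{{{}BB}}B}=>{{{{}{}B}}B}=>{{{{}{}{}}}B}=>{{{{}{}{}}}{}}

B => {B}   [B → { B }]
{B} => {BB}   [B → B B]
{BB} => {{B}B}   [B → { B }]
{{B}B} => {{{B}}B}   [B → { B }]
{{{B}}B} => {{{BB}}B}   [B → B B]
{{{BB}}B} => {{{BBB}}B}   [B → B B]
{{{BBB}}B} => {{{{}BB}}B}   [B → { }]
{{{{}BB}}B} => {{{{}{}B}}B}   [B → { }]
{{{{}{}B}}B} => {{{{}{}{}}}B}   [B → { }]
{{{{}{}{}}}B} => {{{{}{}{}}}{}}   [B → { }]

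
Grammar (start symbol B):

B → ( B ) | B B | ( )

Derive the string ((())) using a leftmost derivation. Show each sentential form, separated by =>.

B => (B) => ((B)) => ((()))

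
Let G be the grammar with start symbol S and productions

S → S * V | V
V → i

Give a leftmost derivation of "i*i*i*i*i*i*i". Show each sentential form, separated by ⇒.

S ⇒ S*V   [S → S * V]
S*V ⇒ S*V*V   [S → S * V]
S*V*V ⇒ S*V*V*V   [S → S * V]
S*V*V*V ⇒ S*V*V*V*V   [S → S * V]
S*V*V*V*V ⇒ S*V*V*V*V*V   [S → S * V]
S*V*V*V*V*V ⇒ S*V*V*V*V*V*V   [S → S * V]
S*V*V*V*V*V*V ⇒ V*V*V*V*V*V*V   [S → V]
V*V*V*V*V*V*V ⇒ i*V*V*V*V*V*V   [V → i]
i*V*V*V*V*V*V ⇒ i*i*V*V*V*V*V   [V → i]
i*i*V*V*V*V*V ⇒ i*i*i*V*V*V*V   [V → i]
i*i*i*V*V*V*V ⇒ i*i*i*i*V*V*V   [V → i]
i*i*i*i*V*V*V ⇒ i*i*i*i*i*V*V   [V → i]
i*i*i*i*i*V*V ⇒ i*i*i*i*i*i*V   [V → i]
i*i*i*i*i*i*V ⇒ i*i*i*i*i*i*i   [V → i]

S ⇒ S*V ⇒ S*V*V ⇒ S*V*V*V ⇒ S*V*V*V*V ⇒ S*V*V*V*V*V ⇒ S*V*V*V*V*V*V ⇒ V*V*V*V*V*V*V ⇒ i*V*V*V*V*V*V ⇒ i*i*V*V*V*V*V ⇒ i*i*i*V*V*V*V ⇒ i*i*i*i*V*V*V ⇒ i*i*i*i*i*V*V ⇒ i*i*i*i*i*i*V ⇒ i*i*i*i*i*i*i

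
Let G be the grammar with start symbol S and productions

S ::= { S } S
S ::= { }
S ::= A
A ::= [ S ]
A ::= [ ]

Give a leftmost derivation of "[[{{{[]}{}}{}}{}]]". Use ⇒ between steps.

S ⇒ A ⇒ [S] ⇒ [A] ⇒ [[S]] ⇒ [[{S}S]] ⇒ [[{{S}S}S]] ⇒ [[{{{S}S}S}S]] ⇒ [[{{{A}S}S}S]] ⇒ [[{{{[]}S}S}S]] ⇒ [[{{{[]}{}}S}S]] ⇒ [[{{{[]}{}}{}}S]] ⇒ [[{{{[]}{}}{}}{}]]

S ⇒ A   [S ::= A]
A ⇒ [S]   [A ::= [ S ]]
[S] ⇒ [A]   [S ::= A]
[A] ⇒ [[S]]   [A ::= [ S ]]
[[S]] ⇒ [[{S}S]]   [S ::= { S } S]
[[{S}S]] ⇒ [[{{S}S}S]]   [S ::= { S } S]
[[{{S}S}S]] ⇒ [[{{{S}S}S}S]]   [S ::= { S } S]
[[{{{S}S}S}S]] ⇒ [[{{{A}S}S}S]]   [S ::= A]
[[{{{A}S}S}S]] ⇒ [[{{{[]}S}S}S]]   [A ::= [ ]]
[[{{{[]}S}S}S]] ⇒ [[{{{[]}{}}S}S]]   [S ::= { }]
[[{{{[]}{}}S}S]] ⇒ [[{{{[]}{}}{}}S]]   [S ::= { }]
[[{{{[]}{}}{}}S]] ⇒ [[{{{[]}{}}{}}{}]]   [S ::= { }]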